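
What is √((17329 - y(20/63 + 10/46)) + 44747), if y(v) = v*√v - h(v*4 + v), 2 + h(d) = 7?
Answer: √(130345329681 - 11625*√4991)/1449 ≈ 249.16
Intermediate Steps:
h(d) = 5 (h(d) = -2 + 7 = 5)
y(v) = -5 + v^(3/2) (y(v) = v*√v - 1*5 = v^(3/2) - 5 = -5 + v^(3/2))
√((17329 - y(20/63 + 10/46)) + 44747) = √((17329 - (-5 + (20/63 + 10/46)^(3/2))) + 44747) = √((17329 - (-5 + (20*(1/63) + 10*(1/46))^(3/2))) + 44747) = √((17329 - (-5 + (20/63 + 5/23)^(3/2))) + 44747) = √((17329 - (-5 + (775/1449)^(3/2))) + 44747) = √((17329 - (-5 + 3875*√4991/699867)) + 44747) = √((17329 + (5 - 3875*√4991/699867)) + 44747) = √((17334 - 3875*√4991/699867) + 44747) = √(62081 - 3875*√4991/699867)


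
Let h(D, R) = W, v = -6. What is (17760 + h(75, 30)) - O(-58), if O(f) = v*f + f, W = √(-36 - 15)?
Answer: 17470 + I*√51 ≈ 17470.0 + 7.1414*I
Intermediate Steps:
W = I*√51 (W = √(-51) = I*√51 ≈ 7.1414*I)
h(D, R) = I*√51
O(f) = -5*f (O(f) = -6*f + f = -5*f)
(17760 + h(75, 30)) - O(-58) = (17760 + I*√51) - (-5)*(-58) = (17760 + I*√51) - 1*290 = (17760 + I*√51) - 290 = 17470 + I*√51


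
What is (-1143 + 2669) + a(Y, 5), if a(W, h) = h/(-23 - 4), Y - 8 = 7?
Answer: 41197/27 ≈ 1525.8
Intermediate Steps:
Y = 15 (Y = 8 + 7 = 15)
a(W, h) = -h/27 (a(W, h) = h/(-27) = h*(-1/27) = -h/27)
(-1143 + 2669) + a(Y, 5) = (-1143 + 2669) - 1/27*5 = 1526 - 5/27 = 41197/27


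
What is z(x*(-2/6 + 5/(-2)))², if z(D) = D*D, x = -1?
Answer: 83521/1296 ≈ 64.445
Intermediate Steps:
z(D) = D²
z(x*(-2/6 + 5/(-2)))² = ((-(-2/6 + 5/(-2)))²)² = ((-(-2*⅙ + 5*(-½)))²)² = ((-(-⅓ - 5/2))²)² = ((-1*(-17/6))²)² = ((17/6)²)² = (289/36)² = 83521/1296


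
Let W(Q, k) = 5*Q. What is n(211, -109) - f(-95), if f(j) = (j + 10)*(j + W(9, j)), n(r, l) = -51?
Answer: -4301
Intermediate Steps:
f(j) = (10 + j)*(45 + j) (f(j) = (j + 10)*(j + 5*9) = (10 + j)*(j + 45) = (10 + j)*(45 + j))
n(211, -109) - f(-95) = -51 - (450 + (-95)² + 55*(-95)) = -51 - (450 + 9025 - 5225) = -51 - 1*4250 = -51 - 4250 = -4301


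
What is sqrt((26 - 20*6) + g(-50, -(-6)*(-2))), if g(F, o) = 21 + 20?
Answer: I*sqrt(53) ≈ 7.2801*I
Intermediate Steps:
g(F, o) = 41
sqrt((26 - 20*6) + g(-50, -(-6)*(-2))) = sqrt((26 - 20*6) + 41) = sqrt((26 - 120) + 41) = sqrt(-94 + 41) = sqrt(-53) = I*sqrt(53)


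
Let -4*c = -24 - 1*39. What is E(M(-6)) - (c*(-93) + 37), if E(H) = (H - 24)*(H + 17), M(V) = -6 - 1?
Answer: 4471/4 ≈ 1117.8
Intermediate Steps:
M(V) = -7
c = 63/4 (c = -(-24 - 1*39)/4 = -(-24 - 39)/4 = -1/4*(-63) = 63/4 ≈ 15.750)
E(H) = (-24 + H)*(17 + H)
E(M(-6)) - (c*(-93) + 37) = (-408 + (-7)**2 - 7*(-7)) - ((63/4)*(-93) + 37) = (-408 + 49 + 49) - (-5859/4 + 37) = -310 - 1*(-5711/4) = -310 + 5711/4 = 4471/4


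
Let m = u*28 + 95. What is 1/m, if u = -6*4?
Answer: -1/577 ≈ -0.0017331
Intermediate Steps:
u = -24
m = -577 (m = -24*28 + 95 = -672 + 95 = -577)
1/m = 1/(-577) = -1/577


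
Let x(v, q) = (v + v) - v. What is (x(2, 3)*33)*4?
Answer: 264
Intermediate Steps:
x(v, q) = v (x(v, q) = 2*v - v = v)
(x(2, 3)*33)*4 = (2*33)*4 = 66*4 = 264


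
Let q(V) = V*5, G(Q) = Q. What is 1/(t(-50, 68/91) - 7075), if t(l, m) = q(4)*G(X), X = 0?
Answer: -1/7075 ≈ -0.00014134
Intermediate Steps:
q(V) = 5*V
t(l, m) = 0 (t(l, m) = (5*4)*0 = 20*0 = 0)
1/(t(-50, 68/91) - 7075) = 1/(0 - 7075) = 1/(-7075) = -1/7075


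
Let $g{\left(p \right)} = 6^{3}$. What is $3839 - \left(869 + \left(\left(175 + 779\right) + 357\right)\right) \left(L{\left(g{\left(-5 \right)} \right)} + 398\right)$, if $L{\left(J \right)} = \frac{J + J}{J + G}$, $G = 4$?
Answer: $- \frac{9548899}{11} \approx -8.6808 \cdot 10^{5}$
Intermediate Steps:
$g{\left(p \right)} = 216$
$L{\left(J \right)} = \frac{2 J}{4 + J}$ ($L{\left(J \right)} = \frac{J + J}{J + 4} = \frac{2 J}{4 + J}$)
$3839 - \left(869 + \left(\left(175 + 779\right) + 357\right)\right) \left(L{\left(g{\left(-5 \right)} \right)} + 398\right) = 3839 - \left(869 + \left(\left(175 + 779\right) + 357\right)\right) \left(2 \cdot 216 \frac{1}{4 + 216} + 398\right) = 3839 - \left(869 + \left(954 + 357\right)\right) \left(2 \cdot 216 \cdot \frac{1}{220} + 398\right) = 3839 - \left(869 + 1311\right) \left(2 \cdot 216 \cdot \frac{1}{220} + 398\right) = 3839 - 2180 \left(\frac{108}{55} + 398\right) = 3839 - 2180 \cdot \frac{21998}{55} = 3839 - \frac{9591128}{11} = - \frac{9548899}{11}$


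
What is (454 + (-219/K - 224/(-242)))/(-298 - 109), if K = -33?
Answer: -55849/49247 ≈ -1.1341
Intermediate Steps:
(454 + (-219/K - 224/(-242)))/(-298 - 109) = (454 + (-219/(-33) - 224/(-242)))/(-298 - 109) = (454 + (-219*(-1/33) - 224*(-1/242)))/(-407) = (454 + (73/11 + 112/121))*(-1/407) = (454 + 915/121)*(-1/407) = (55849/121)*(-1/407) = -55849/49247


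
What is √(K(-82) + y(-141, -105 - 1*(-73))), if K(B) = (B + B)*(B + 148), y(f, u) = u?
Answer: 2*I*√2714 ≈ 104.19*I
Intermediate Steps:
K(B) = 2*B*(148 + B) (K(B) = (2*B)*(148 + B) = 2*B*(148 + B))
√(K(-82) + y(-141, -105 - 1*(-73))) = √(2*(-82)*(148 - 82) + (-105 - 1*(-73))) = √(2*(-82)*66 + (-105 + 73)) = √(-10824 - 32) = √(-10856) = 2*I*√2714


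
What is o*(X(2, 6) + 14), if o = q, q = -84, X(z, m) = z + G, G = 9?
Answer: -2100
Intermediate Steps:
X(z, m) = 9 + z (X(z, m) = z + 9 = 9 + z)
o = -84
o*(X(2, 6) + 14) = -84*((9 + 2) + 14) = -84*(11 + 14) = -84*25 = -2100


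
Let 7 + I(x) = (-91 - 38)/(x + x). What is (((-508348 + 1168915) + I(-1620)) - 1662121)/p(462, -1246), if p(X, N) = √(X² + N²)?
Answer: -1081685837*√9010/136231200 ≈ -753.68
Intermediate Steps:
p(X, N) = √(N² + X²)
I(x) = -7 - 129/(2*x) (I(x) = -7 + (-91 - 38)/(x + x) = -7 - 129*1/(2*x) = -7 - 129/(2*x))
(((-508348 + 1168915) + I(-1620)) - 1662121)/p(462, -1246) = (((-508348 + 1168915) + (-7 - 129/2/(-1620))) - 1662121)/(√((-1246)² + 462²)) = ((660567 + (-7 - 129/2*(-1/1620))) - 1662121)/(√(1552516 + 213444)) = ((660567 + (-7 + 43/1080)) - 1662121)/(√1765960) = ((660567 - 7517/1080) - 1662121)/((14*√9010)) = (713404843/1080 - 1662121)*(√9010/126140) = -1081685837*√9010/136231200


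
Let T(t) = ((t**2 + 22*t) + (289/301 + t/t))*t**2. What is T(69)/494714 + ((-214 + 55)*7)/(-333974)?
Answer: 751566344663262/12432926411059 ≈ 60.450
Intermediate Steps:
T(t) = t**2*(590/301 + t**2 + 22*t) (T(t) = ((t**2 + 22*t) + (289*(1/301) + 1))*t**2 = ((t**2 + 22*t) + (289/301 + 1))*t**2 = ((t**2 + 22*t) + 590/301)*t**2 = (590/301 + t**2 + 22*t)*t**2 = t**2*(590/301 + t**2 + 22*t))
T(69)/494714 + ((-214 + 55)*7)/(-333974) = (69**2*(590/301 + 69**2 + 22*69))/494714 + ((-214 + 55)*7)/(-333974) = (4761*(590/301 + 4761 + 1518))*(1/494714) - 159*7*(-1/333974) = (4761*(1890569/301))*(1/494714) - 1113*(-1/333974) = (9000999009/301)*(1/494714) + 1113/333974 = 9000999009/148908914 + 1113/333974 = 751566344663262/12432926411059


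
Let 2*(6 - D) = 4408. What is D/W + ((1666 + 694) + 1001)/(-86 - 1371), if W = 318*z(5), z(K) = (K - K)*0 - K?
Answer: -1070752/1158315 ≈ -0.92441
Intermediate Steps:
D = -2198 (D = 6 - ½*4408 = 6 - 2204 = -2198)
z(K) = -K (z(K) = 0*0 - K = 0 - K = -K)
W = -1590 (W = 318*(-1*5) = 318*(-5) = -1590)
D/W + ((1666 + 694) + 1001)/(-86 - 1371) = -2198/(-1590) + ((1666 + 694) + 1001)/(-86 - 1371) = -2198*(-1/1590) + (2360 + 1001)/(-1457) = 1099/795 + 3361*(-1/1457) = 1099/795 - 3361/1457 = -1070752/1158315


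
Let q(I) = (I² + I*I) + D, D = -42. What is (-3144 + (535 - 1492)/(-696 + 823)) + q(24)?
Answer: -259275/127 ≈ -2041.5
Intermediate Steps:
q(I) = -42 + 2*I² (q(I) = (I² + I*I) - 42 = (I² + I²) - 42 = 2*I² - 42 = -42 + 2*I²)
(-3144 + (535 - 1492)/(-696 + 823)) + q(24) = (-3144 + (535 - 1492)/(-696 + 823)) + (-42 + 2*24²) = (-3144 - 957/127) + (-42 + 2*576) = (-3144 - 957*1/127) + (-42 + 1152) = (-3144 - 957/127) + 1110 = -400245/127 + 1110 = -259275/127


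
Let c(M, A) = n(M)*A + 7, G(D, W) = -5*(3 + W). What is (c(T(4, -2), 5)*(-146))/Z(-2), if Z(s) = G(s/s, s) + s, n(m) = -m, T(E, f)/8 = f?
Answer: 12702/7 ≈ 1814.6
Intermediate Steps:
T(E, f) = 8*f
G(D, W) = -15 - 5*W
Z(s) = -15 - 4*s (Z(s) = (-15 - 5*s) + s = -15 - 4*s)
c(M, A) = 7 - A*M (c(M, A) = (-M)*A + 7 = -A*M + 7 = 7 - A*M)
(c(T(4, -2), 5)*(-146))/Z(-2) = ((7 - 1*5*8*(-2))*(-146))/(-15 - 4*(-2)) = ((7 - 1*5*(-16))*(-146))/(-15 + 8) = ((7 + 80)*(-146))/(-7) = (87*(-146))*(-⅐) = -12702*(-⅐) = 12702/7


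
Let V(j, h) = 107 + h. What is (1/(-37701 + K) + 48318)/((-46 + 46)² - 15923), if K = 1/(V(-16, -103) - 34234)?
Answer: -62354631717228/20548714793213 ≈ -3.0345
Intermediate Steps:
K = -1/34230 (K = 1/((107 - 103) - 34234) = 1/(4 - 34234) = 1/(-34230) = -1/34230 ≈ -2.9214e-5)
(1/(-37701 + K) + 48318)/((-46 + 46)² - 15923) = (1/(-37701 - 1/34230) + 48318)/((-46 + 46)² - 15923) = (1/(-1290505231/34230) + 48318)/(0² - 15923) = (-34230/1290505231 + 48318)/(0 - 15923) = (62354631717228/1290505231)/(-15923) = (62354631717228/1290505231)*(-1/15923) = -62354631717228/20548714793213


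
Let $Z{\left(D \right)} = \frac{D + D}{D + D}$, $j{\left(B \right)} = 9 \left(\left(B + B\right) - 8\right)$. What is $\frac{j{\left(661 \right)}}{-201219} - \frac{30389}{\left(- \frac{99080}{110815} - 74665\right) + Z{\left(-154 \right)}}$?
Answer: $\frac{38651216696495}{110992269473504} \approx 0.34823$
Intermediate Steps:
$j{\left(B \right)} = -72 + 18 B$ ($j{\left(B \right)} = 9 \left(2 B - 8\right) = 9 \left(-8 + 2 B\right) = -72 + 18 B$)
$Z{\left(D \right)} = 1$ ($Z{\left(D \right)} = \frac{2 D}{2 D} = 2 D \frac{1}{2 D} = 1$)
$\frac{j{\left(661 \right)}}{-201219} - \frac{30389}{\left(- \frac{99080}{110815} - 74665\right) + Z{\left(-154 \right)}} = \frac{-72 + 18 \cdot 661}{-201219} - \frac{30389}{\left(- \frac{99080}{110815} - 74665\right) + 1} = \left(-72 + 11898\right) \left(- \frac{1}{201219}\right) - \frac{30389}{\left(\left(-99080\right) \frac{1}{110815} - 74665\right) + 1} = 11826 \left(- \frac{1}{201219}\right) - \frac{30389}{\left(- \frac{19816}{22163} - 74665\right) + 1} = - \frac{3942}{67073} - \frac{30389}{- \frac{1654820211}{22163} + 1} = - \frac{3942}{67073} - \frac{30389}{- \frac{1654798048}{22163}} = - \frac{3942}{67073} - - \frac{673511407}{1654798048} = - \frac{3942}{67073} + \frac{673511407}{1654798048} = \frac{38651216696495}{110992269473504}$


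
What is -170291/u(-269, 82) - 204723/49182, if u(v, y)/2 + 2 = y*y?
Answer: -1854591329/110200468 ≈ -16.829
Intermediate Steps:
u(v, y) = -4 + 2*y**2 (u(v, y) = -4 + 2*(y*y) = -4 + 2*y**2)
-170291/u(-269, 82) - 204723/49182 = -170291/(-4 + 2*82**2) - 204723/49182 = -170291/(-4 + 2*6724) - 204723*1/49182 = -170291/(-4 + 13448) - 68241/16394 = -170291/13444 - 68241/16394 = -1854591329/110200468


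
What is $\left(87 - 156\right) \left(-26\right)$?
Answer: $1794$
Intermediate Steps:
$\left(87 - 156\right) \left(-26\right) = \left(-69\right) \left(-26\right) = 1794$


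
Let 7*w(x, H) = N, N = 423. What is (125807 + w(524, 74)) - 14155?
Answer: 781987/7 ≈ 1.1171e+5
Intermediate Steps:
w(x, H) = 423/7 (w(x, H) = (⅐)*423 = 423/7)
(125807 + w(524, 74)) - 14155 = (125807 + 423/7) - 14155 = 881072/7 - 14155 = 781987/7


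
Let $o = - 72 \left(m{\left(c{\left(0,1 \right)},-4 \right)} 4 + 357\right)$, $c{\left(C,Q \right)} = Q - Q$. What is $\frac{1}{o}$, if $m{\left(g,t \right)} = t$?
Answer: $- \frac{1}{24552} \approx -4.073 \cdot 10^{-5}$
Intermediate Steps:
$c{\left(C,Q \right)} = 0$
$o = -24552$ ($o = - 72 \left(\left(-4\right) 4 + 357\right) = - 72 \left(-16 + 357\right) = \left(-72\right) 341 = -24552$)
$\frac{1}{o} = \frac{1}{-24552} = - \frac{1}{24552}$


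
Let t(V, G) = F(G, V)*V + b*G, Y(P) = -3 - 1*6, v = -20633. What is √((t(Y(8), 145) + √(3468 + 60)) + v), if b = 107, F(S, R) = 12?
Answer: √(-5226 + 42*√2) ≈ 71.879*I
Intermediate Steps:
Y(P) = -9 (Y(P) = -3 - 6 = -9)
t(V, G) = 12*V + 107*G
√((t(Y(8), 145) + √(3468 + 60)) + v) = √(((12*(-9) + 107*145) + √(3468 + 60)) - 20633) = √(((-108 + 15515) + √3528) - 20633) = √((15407 + 42*√2) - 20633) = √(-5226 + 42*√2)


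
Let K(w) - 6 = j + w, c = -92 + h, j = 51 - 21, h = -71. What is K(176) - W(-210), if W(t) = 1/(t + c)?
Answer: 79077/373 ≈ 212.00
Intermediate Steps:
j = 30
c = -163 (c = -92 - 71 = -163)
K(w) = 36 + w (K(w) = 6 + (30 + w) = 36 + w)
W(t) = 1/(-163 + t) (W(t) = 1/(t - 163) = 1/(-163 + t))
K(176) - W(-210) = (36 + 176) - 1/(-163 - 210) = 212 - 1/(-373) = 212 - 1*(-1/373) = 212 + 1/373 = 79077/373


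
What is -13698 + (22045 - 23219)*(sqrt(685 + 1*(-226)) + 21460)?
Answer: -25207738 - 3522*sqrt(51) ≈ -2.5233e+7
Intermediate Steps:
-13698 + (22045 - 23219)*(sqrt(685 + 1*(-226)) + 21460) = -13698 - 1174*(sqrt(685 - 226) + 21460) = -13698 - 1174*(sqrt(459) + 21460) = -13698 - 1174*(3*sqrt(51) + 21460) = -13698 - 1174*(21460 + 3*sqrt(51)) = -13698 + (-25194040 - 3522*sqrt(51)) = -25207738 - 3522*sqrt(51)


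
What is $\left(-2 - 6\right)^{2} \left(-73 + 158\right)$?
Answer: $5440$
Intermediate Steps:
$\left(-2 - 6\right)^{2} \left(-73 + 158\right) = \left(-8\right)^{2} \cdot 85 = 64 \cdot 85 = 5440$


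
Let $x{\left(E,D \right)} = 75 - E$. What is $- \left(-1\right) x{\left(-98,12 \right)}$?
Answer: $173$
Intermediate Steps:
$- \left(-1\right) x{\left(-98,12 \right)} = - \left(-1\right) \left(75 - -98\right) = - \left(-1\right) \left(75 + 98\right) = - \left(-1\right) 173 = \left(-1\right) \left(-173\right) = 173$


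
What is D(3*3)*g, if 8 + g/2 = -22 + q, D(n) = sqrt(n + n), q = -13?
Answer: -258*sqrt(2) ≈ -364.87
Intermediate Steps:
D(n) = sqrt(2)*sqrt(n) (D(n) = sqrt(2*n) = sqrt(2)*sqrt(n))
g = -86 (g = -16 + 2*(-22 - 13) = -16 + 2*(-35) = -16 - 70 = -86)
D(3*3)*g = (sqrt(2)*sqrt(3*3))*(-86) = (sqrt(2)*sqrt(9))*(-86) = (sqrt(2)*3)*(-86) = (3*sqrt(2))*(-86) = -258*sqrt(2)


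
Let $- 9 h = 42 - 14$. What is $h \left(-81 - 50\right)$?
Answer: $\frac{3668}{9} \approx 407.56$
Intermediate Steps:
$h = - \frac{28}{9}$ ($h = - \frac{42 - 14}{9} = \left(- \frac{1}{9}\right) 28 = - \frac{28}{9} \approx -3.1111$)
$h \left(-81 - 50\right) = - \frac{28 \left(-81 - 50\right)}{9} = \left(- \frac{28}{9}\right) \left(-131\right) = \frac{3668}{9}$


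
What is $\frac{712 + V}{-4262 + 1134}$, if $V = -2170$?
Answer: $\frac{729}{1564} \approx 0.46611$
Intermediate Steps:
$\frac{712 + V}{-4262 + 1134} = \frac{712 - 2170}{-4262 + 1134} = - \frac{1458}{-3128} = \left(-1458\right) \left(- \frac{1}{3128}\right) = \frac{729}{1564}$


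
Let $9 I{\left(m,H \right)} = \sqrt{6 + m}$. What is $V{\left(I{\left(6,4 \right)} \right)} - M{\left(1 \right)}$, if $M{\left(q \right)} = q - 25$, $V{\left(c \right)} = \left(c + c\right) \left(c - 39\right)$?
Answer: $\frac{656}{27} - \frac{52 \sqrt{3}}{3} \approx -5.7259$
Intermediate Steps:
$I{\left(m,H \right)} = \frac{\sqrt{6 + m}}{9}$
$V{\left(c \right)} = 2 c \left(-39 + c\right)$
$M{\left(q \right)} = -25 + q$ ($M{\left(q \right)} = q - 25 = -25 + q$)
$V{\left(I{\left(6,4 \right)} \right)} - M{\left(1 \right)} = 2 \frac{\sqrt{6 + 6}}{9} \left(-39 + \frac{\sqrt{6 + 6}}{9}\right) - \left(-25 + 1\right) = 2 \frac{\sqrt{12}}{9} \left(-39 + \frac{\sqrt{12}}{9}\right) - -24 = 2 \frac{2 \sqrt{3}}{9} \left(-39 + \frac{2 \sqrt{3}}{9}\right) + 24 = \frac{4 \sqrt{3} \left(-39 + \frac{2 \sqrt{3}}{9}\right)}{9} + 24 = 24 + \frac{4 \sqrt{3} \left(-39 + \frac{2 \sqrt{3}}{9}\right)}{9}$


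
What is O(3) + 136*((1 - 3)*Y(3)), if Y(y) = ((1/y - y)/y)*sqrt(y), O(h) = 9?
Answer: 9 + 2176*sqrt(3)/9 ≈ 427.77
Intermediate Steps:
Y(y) = (1/y - y)/sqrt(y) (Y(y) = ((1/y - y)/y)*sqrt(y) = (1/y - y)/sqrt(y))
O(3) + 136*((1 - 3)*Y(3)) = 9 + 136*((1 - 3)*((1 - 1*3**2)/3**(3/2))) = 9 + 136*(-2*sqrt(3)/9*(1 - 1*9)) = 9 + 136*(-2*sqrt(3)/9*(1 - 9)) = 9 + 136*(-2*sqrt(3)/9*(-8)) = 9 + 136*(-(-16)*sqrt(3)/9) = 9 + 136*(16*sqrt(3)/9) = 9 + 2176*sqrt(3)/9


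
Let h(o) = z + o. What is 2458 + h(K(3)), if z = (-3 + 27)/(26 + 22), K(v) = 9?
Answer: 4935/2 ≈ 2467.5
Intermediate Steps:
z = 1/2 (z = 24/48 = 24*(1/48) = 1/2 ≈ 0.50000)
h(o) = 1/2 + o
2458 + h(K(3)) = 2458 + (1/2 + 9) = 2458 + 19/2 = 4935/2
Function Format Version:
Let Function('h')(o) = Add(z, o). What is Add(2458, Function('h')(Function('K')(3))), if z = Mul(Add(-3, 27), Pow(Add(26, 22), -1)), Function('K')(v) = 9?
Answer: Rational(4935, 2) ≈ 2467.5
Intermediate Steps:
z = Rational(1, 2) (z = Mul(24, Pow(48, -1)) = Mul(24, Rational(1, 48)) = Rational(1, 2) ≈ 0.50000)
Function('h')(o) = Add(Rational(1, 2), o)
Add(2458, Function('h')(Function('K')(3))) = Add(2458, Add(Rational(1, 2), 9)) = Add(2458, Rational(19, 2)) = Rational(4935, 2)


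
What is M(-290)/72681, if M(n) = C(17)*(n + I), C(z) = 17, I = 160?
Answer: -2210/72681 ≈ -0.030407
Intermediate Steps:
M(n) = 2720 + 17*n (M(n) = 17*(n + 160) = 17*(160 + n) = 2720 + 17*n)
M(-290)/72681 = (2720 + 17*(-290))/72681 = (2720 - 4930)*(1/72681) = -2210*1/72681 = -2210/72681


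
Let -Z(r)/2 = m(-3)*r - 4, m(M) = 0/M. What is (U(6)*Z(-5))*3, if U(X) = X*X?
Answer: 864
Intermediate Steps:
U(X) = X²
m(M) = 0
Z(r) = 8 (Z(r) = -2*(0*r - 4) = -2*(0 - 4) = -2*(-4) = 8)
(U(6)*Z(-5))*3 = (6²*8)*3 = (36*8)*3 = 288*3 = 864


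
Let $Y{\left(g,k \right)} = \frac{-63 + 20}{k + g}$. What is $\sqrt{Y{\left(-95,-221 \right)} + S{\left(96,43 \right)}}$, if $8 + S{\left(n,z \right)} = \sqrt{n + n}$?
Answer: $\frac{\sqrt{-196315 + 199712 \sqrt{3}}}{158} \approx 2.448$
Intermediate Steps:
$Y{\left(g,k \right)} = - \frac{43}{g + k}$
$S{\left(n,z \right)} = -8 + \sqrt{2} \sqrt{n}$ ($S{\left(n,z \right)} = -8 + \sqrt{n + n} = -8 + \sqrt{2 n} = -8 + \sqrt{2} \sqrt{n}$)
$\sqrt{Y{\left(-95,-221 \right)} + S{\left(96,43 \right)}} = \sqrt{- \frac{43}{-95 - 221} - \left(8 - \sqrt{2} \sqrt{96}\right)} = \sqrt{- \frac{43}{-316} - \left(8 - \sqrt{2} \cdot 4 \sqrt{6}\right)} = \sqrt{\left(-43\right) \left(- \frac{1}{316}\right) - \left(8 - 8 \sqrt{3}\right)} = \sqrt{\frac{43}{316} - \left(8 - 8 \sqrt{3}\right)} = \sqrt{- \frac{2485}{316} + 8 \sqrt{3}}$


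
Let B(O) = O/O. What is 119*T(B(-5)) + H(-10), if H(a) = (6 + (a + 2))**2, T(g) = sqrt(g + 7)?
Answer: 4 + 238*sqrt(2) ≈ 340.58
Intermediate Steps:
B(O) = 1
T(g) = sqrt(7 + g)
H(a) = (8 + a)**2 (H(a) = (6 + (2 + a))**2 = (8 + a)**2)
119*T(B(-5)) + H(-10) = 119*sqrt(7 + 1) + (8 - 10)**2 = 119*sqrt(8) + (-2)**2 = 119*(2*sqrt(2)) + 4 = 238*sqrt(2) + 4 = 4 + 238*sqrt(2)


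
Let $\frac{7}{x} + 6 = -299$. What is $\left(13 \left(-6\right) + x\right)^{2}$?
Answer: $\frac{566297209}{93025} \approx 6087.6$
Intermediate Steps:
$x = - \frac{7}{305}$ ($x = \frac{7}{-6 - 299} = \frac{7}{-305} = 7 \left(- \frac{1}{305}\right) = - \frac{7}{305} \approx -0.022951$)
$\left(13 \left(-6\right) + x\right)^{2} = \left(13 \left(-6\right) - \frac{7}{305}\right)^{2} = \left(-78 - \frac{7}{305}\right)^{2} = \left(- \frac{23797}{305}\right)^{2} = \frac{566297209}{93025}$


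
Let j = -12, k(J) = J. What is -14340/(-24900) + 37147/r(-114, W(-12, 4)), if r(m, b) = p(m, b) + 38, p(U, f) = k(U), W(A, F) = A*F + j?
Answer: -15397841/31540 ≈ -488.20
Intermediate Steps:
W(A, F) = -12 + A*F (W(A, F) = A*F - 12 = -12 + A*F)
p(U, f) = U
r(m, b) = 38 + m (r(m, b) = m + 38 = 38 + m)
-14340/(-24900) + 37147/r(-114, W(-12, 4)) = -14340/(-24900) + 37147/(38 - 114) = -14340*(-1/24900) + 37147/(-76) = 239/415 + 37147*(-1/76) = 239/415 - 37147/76 = -15397841/31540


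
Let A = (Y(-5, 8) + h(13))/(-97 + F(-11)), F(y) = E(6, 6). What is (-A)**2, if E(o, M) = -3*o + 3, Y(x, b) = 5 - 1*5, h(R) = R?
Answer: 169/12544 ≈ 0.013473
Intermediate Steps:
Y(x, b) = 0 (Y(x, b) = 5 - 5 = 0)
E(o, M) = 3 - 3*o
F(y) = -15 (F(y) = 3 - 3*6 = 3 - 18 = -15)
A = -13/112 (A = (0 + 13)/(-97 - 15) = 13/(-112) = 13*(-1/112) = -13/112 ≈ -0.11607)
(-A)**2 = (-1*(-13/112))**2 = (13/112)**2 = 169/12544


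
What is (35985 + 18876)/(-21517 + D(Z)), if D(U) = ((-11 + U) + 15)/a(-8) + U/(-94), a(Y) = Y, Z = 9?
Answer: -6875912/2697013 ≈ -2.5495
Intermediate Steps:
D(U) = -½ - 51*U/376 (D(U) = ((-11 + U) + 15)/(-8) + U/(-94) = (4 + U)*(-⅛) + U*(-1/94) = (-½ - U/8) - U/94 = -½ - 51*U/376)
(35985 + 18876)/(-21517 + D(Z)) = (35985 + 18876)/(-21517 + (-½ - 51/376*9)) = 54861/(-21517 + (-½ - 459/376)) = 54861/(-21517 - 647/376) = 54861/(-8091039/376) = 54861*(-376/8091039) = -6875912/2697013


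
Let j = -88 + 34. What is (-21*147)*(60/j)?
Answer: 3430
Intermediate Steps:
j = -54
(-21*147)*(60/j) = (-21*147)*(60/(-54)) = -185220*(-1)/54 = -3087*(-10/9) = 3430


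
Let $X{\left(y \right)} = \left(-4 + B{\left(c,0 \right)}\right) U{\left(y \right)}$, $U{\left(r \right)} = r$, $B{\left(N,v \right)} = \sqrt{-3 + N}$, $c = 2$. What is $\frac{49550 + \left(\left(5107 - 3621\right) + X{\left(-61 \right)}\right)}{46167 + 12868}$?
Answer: $\frac{10256}{11807} - \frac{61 i}{59035} \approx 0.86864 - 0.0010333 i$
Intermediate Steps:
$X{\left(y \right)} = y \left(-4 + i\right)$ ($X{\left(y \right)} = \left(-4 + \sqrt{-3 + 2}\right) y = \left(-4 + \sqrt{-1}\right) y = \left(-4 + i\right) y = y \left(-4 + i\right)$)
$\frac{49550 + \left(\left(5107 - 3621\right) + X{\left(-61 \right)}\right)}{46167 + 12868} = \frac{49550 + \left(\left(5107 - 3621\right) - 61 \left(-4 + i\right)\right)}{46167 + 12868} = \frac{49550 + \left(\left(5107 + \left(-7077 + 3456\right)\right) + \left(244 - 61 i\right)\right)}{59035} = \left(49550 + \left(\left(5107 - 3621\right) + \left(244 - 61 i\right)\right)\right) \frac{1}{59035} = \left(49550 + \left(1486 + \left(244 - 61 i\right)\right)\right) \frac{1}{59035} = \left(49550 + \left(1730 - 61 i\right)\right) \frac{1}{59035} = \left(51280 - 61 i\right) \frac{1}{59035} = \frac{10256}{11807} - \frac{61 i}{59035}$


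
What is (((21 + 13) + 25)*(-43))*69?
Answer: -175053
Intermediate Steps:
(((21 + 13) + 25)*(-43))*69 = ((34 + 25)*(-43))*69 = (59*(-43))*69 = -2537*69 = -175053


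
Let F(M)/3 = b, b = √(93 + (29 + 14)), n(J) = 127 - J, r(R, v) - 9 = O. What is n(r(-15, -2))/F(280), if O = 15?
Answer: 103*√34/204 ≈ 2.9441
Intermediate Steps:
r(R, v) = 24 (r(R, v) = 9 + 15 = 24)
b = 2*√34 (b = √(93 + 43) = √136 = 2*√34 ≈ 11.662)
F(M) = 6*√34 (F(M) = 3*(2*√34) = 6*√34)
n(r(-15, -2))/F(280) = (127 - 1*24)/((6*√34)) = (127 - 24)*(√34/204) = 103*(√34/204) = 103*√34/204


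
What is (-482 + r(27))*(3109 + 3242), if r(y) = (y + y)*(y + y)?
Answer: 15458334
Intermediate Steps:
r(y) = 4*y² (r(y) = (2*y)*(2*y) = 4*y²)
(-482 + r(27))*(3109 + 3242) = (-482 + 4*27²)*(3109 + 3242) = (-482 + 4*729)*6351 = (-482 + 2916)*6351 = 2434*6351 = 15458334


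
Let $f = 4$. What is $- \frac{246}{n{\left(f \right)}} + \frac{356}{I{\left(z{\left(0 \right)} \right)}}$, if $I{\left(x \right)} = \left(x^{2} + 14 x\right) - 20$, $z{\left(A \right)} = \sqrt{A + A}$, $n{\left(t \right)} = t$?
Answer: $- \frac{793}{10} \approx -79.3$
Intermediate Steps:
$z{\left(A \right)} = \sqrt{2} \sqrt{A}$ ($z{\left(A \right)} = \sqrt{2 A} = \sqrt{2} \sqrt{A}$)
$I{\left(x \right)} = -20 + x^{2} + 14 x$
$- \frac{246}{n{\left(f \right)}} + \frac{356}{I{\left(z{\left(0 \right)} \right)}} = - \frac{246}{4} + \frac{356}{-20 + \left(\sqrt{2} \sqrt{0}\right)^{2} + 14 \sqrt{2} \sqrt{0}} = \left(-246\right) \frac{1}{4} + \frac{356}{-20 + \left(\sqrt{2} \cdot 0\right)^{2} + 14 \sqrt{2} \cdot 0} = - \frac{123}{2} + \frac{356}{-20 + 0^{2} + 14 \cdot 0} = - \frac{123}{2} + \frac{356}{-20 + 0 + 0} = - \frac{123}{2} + \frac{356}{-20} = - \frac{123}{2} + 356 \left(- \frac{1}{20}\right) = - \frac{123}{2} - \frac{89}{5} = - \frac{793}{10}$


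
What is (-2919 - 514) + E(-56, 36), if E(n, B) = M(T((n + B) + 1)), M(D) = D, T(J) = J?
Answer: -3452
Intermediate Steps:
E(n, B) = 1 + B + n (E(n, B) = (n + B) + 1 = (B + n) + 1 = 1 + B + n)
(-2919 - 514) + E(-56, 36) = (-2919 - 514) + (1 + 36 - 56) = -3433 - 19 = -3452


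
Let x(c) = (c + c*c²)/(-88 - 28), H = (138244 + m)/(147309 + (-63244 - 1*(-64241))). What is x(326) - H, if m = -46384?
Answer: -44295388967/148306 ≈ -2.9868e+5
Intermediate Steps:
H = 45930/74153 (H = (138244 - 46384)/(147309 + (-63244 - 1*(-64241))) = 91860/(147309 + (-63244 + 64241)) = 91860/(147309 + 997) = 91860/148306 = 91860*(1/148306) = 45930/74153 ≈ 0.61940)
x(c) = -c/116 - c³/116 (x(c) = (c + c³)/(-116) = (c + c³)*(-1/116) = -c/116 - c³/116)
x(326) - H = -1/116*326*(1 + 326²) - 1*45930/74153 = -1/116*326*(1 + 106276) - 45930/74153 = -1/116*326*106277 - 45930/74153 = -17323151/58 - 45930/74153 = -44295388967/148306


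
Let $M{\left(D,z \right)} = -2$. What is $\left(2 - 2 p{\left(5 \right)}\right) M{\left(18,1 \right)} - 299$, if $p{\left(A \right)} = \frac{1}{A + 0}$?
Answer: $- \frac{1511}{5} \approx -302.2$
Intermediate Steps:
$p{\left(A \right)} = \frac{1}{A}$
$\left(2 - 2 p{\left(5 \right)}\right) M{\left(18,1 \right)} - 299 = \left(2 - \frac{2}{5}\right) \left(-2\right) - 299 = \frac{8}{5} \left(-2\right) - 299 = - \frac{16}{5} - 299 = - \frac{1511}{5}$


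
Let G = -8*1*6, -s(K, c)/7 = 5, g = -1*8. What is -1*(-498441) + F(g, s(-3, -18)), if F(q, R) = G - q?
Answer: 498401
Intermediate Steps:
g = -8
s(K, c) = -35 (s(K, c) = -7*5 = -35)
G = -48 (G = -8*6 = -48)
F(q, R) = -48 - q
-1*(-498441) + F(g, s(-3, -18)) = -1*(-498441) + (-48 - 1*(-8)) = 498441 + (-48 + 8) = 498441 - 40 = 498401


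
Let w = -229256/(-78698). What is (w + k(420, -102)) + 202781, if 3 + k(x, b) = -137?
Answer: 7973835337/39349 ≈ 2.0264e+5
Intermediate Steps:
w = 114628/39349 (w = -229256*(-1/78698) = 114628/39349 ≈ 2.9131)
k(x, b) = -140 (k(x, b) = -3 - 137 = -140)
(w + k(420, -102)) + 202781 = (114628/39349 - 140) + 202781 = -5394232/39349 + 202781 = 7973835337/39349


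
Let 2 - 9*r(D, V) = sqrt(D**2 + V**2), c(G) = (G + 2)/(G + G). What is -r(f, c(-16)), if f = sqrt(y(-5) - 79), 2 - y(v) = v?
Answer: -2/9 + I*sqrt(18383)/144 ≈ -0.22222 + 0.94156*I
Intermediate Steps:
y(v) = 2 - v
c(G) = (2 + G)/(2*G) (c(G) = (2 + G)/((2*G)) = (2 + G)*(1/(2*G)) = (2 + G)/(2*G))
f = 6*I*sqrt(2) (f = sqrt((2 - 1*(-5)) - 79) = sqrt((2 + 5) - 79) = sqrt(7 - 79) = sqrt(-72) = 6*I*sqrt(2) ≈ 8.4853*I)
r(D, V) = 2/9 - sqrt(D**2 + V**2)/9
-r(f, c(-16)) = -(2/9 - sqrt((6*I*sqrt(2))**2 + ((1/2)*(2 - 16)/(-16))**2)/9) = -(2/9 - sqrt(-72 + ((1/2)*(-1/16)*(-14))**2)/9) = -(2/9 - sqrt(-72 + (7/16)**2)/9) = -(2/9 - sqrt(-72 + 49/256)/9) = -(2/9 - I*sqrt(18383)/144) = -2/9 + I*sqrt(18383)/144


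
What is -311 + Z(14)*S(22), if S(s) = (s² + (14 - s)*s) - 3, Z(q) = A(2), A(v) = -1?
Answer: -616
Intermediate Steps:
Z(q) = -1
S(s) = -3 + s² + s*(14 - s) (S(s) = (s² + s*(14 - s)) - 3 = -3 + s² + s*(14 - s))
-311 + Z(14)*S(22) = -311 - (-3 + 14*22) = -311 - (-3 + 308) = -311 - 1*305 = -311 - 305 = -616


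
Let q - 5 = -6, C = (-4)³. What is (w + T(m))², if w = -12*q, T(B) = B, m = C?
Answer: 2704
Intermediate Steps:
C = -64
m = -64
q = -1 (q = 5 - 6 = -1)
w = 12 (w = -12*(-1) = 12)
(w + T(m))² = (12 - 64)² = (-52)² = 2704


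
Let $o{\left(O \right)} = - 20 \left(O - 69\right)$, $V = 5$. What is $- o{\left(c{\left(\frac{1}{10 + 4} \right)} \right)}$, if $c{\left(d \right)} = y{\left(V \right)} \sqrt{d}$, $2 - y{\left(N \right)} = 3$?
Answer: $-1380 - \frac{10 \sqrt{14}}{7} \approx -1385.3$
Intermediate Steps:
$y{\left(N \right)} = -1$ ($y{\left(N \right)} = 2 - 3 = -1$)
$c{\left(d \right)} = - \sqrt{d}$
$o{\left(O \right)} = 1380 - 20 O$ ($o{\left(O \right)} = - 20 \left(-69 + O\right) = 1380 - 20 O$)
$- o{\left(c{\left(\frac{1}{10 + 4} \right)} \right)} = - (1380 - 20 \left(- \sqrt{\frac{1}{10 + 4}}\right)) = - (1380 - 20 \left(- \sqrt{\frac{1}{14}}\right)) = - (1380 - 20 \left(- \frac{1}{\sqrt{14}}\right)) = - (1380 - 20 \left(- \frac{\sqrt{14}}{14}\right)) = - (1380 + \frac{10 \sqrt{14}}{7}) = -1380 - \frac{10 \sqrt{14}}{7}$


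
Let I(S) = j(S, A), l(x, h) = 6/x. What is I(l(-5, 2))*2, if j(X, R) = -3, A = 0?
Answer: -6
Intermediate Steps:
I(S) = -3
I(l(-5, 2))*2 = -3*2 = -6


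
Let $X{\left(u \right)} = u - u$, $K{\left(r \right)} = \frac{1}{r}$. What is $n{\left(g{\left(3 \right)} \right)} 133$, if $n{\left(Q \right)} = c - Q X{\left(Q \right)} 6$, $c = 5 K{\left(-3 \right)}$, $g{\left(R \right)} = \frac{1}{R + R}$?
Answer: $- \frac{665}{3} \approx -221.67$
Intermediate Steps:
$X{\left(u \right)} = 0$
$g{\left(R \right)} = \frac{1}{2 R}$
$c = - \frac{5}{3}$ ($c = \frac{5}{-3} = 5 \left(- \frac{1}{3}\right) = - \frac{5}{3} \approx -1.6667$)
$n{\left(Q \right)} = - \frac{5}{3}$ ($n{\left(Q \right)} = - \frac{5}{3} - Q 0 \cdot 6 = - \frac{5}{3} - 0 \cdot 6 = - \frac{5}{3} - 0 = - \frac{5}{3} + 0 = - \frac{5}{3}$)
$n{\left(g{\left(3 \right)} \right)} 133 = \left(- \frac{5}{3}\right) 133 = - \frac{665}{3}$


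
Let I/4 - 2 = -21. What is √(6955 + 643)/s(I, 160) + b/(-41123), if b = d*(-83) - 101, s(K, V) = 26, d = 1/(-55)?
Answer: 5472/2261765 + √7598/26 ≈ 3.3550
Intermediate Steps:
I = -76 (I = 8 + 4*(-21) = 8 - 84 = -76)
d = -1/55 ≈ -0.018182
b = -5472/55 (b = -1/55*(-83) - 101 = 83/55 - 101 = -5472/55 ≈ -99.491)
√(6955 + 643)/s(I, 160) + b/(-41123) = √(6955 + 643)/26 - 5472/55/(-41123) = √7598*(1/26) - 5472/55*(-1/41123) = √7598/26 + 5472/2261765 = 5472/2261765 + √7598/26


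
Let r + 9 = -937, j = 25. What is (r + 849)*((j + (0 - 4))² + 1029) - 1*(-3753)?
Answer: -138837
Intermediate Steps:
r = -946 (r = -9 - 937 = -946)
(r + 849)*((j + (0 - 4))² + 1029) - 1*(-3753) = (-946 + 849)*((25 + (0 - 4))² + 1029) - 1*(-3753) = -97*((25 - 4)² + 1029) + 3753 = -97*(21² + 1029) + 3753 = -97*(441 + 1029) + 3753 = -97*1470 + 3753 = -142590 + 3753 = -138837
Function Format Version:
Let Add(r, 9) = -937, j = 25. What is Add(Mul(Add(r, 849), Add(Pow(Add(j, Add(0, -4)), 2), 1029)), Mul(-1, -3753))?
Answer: -138837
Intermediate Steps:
r = -946 (r = Add(-9, -937) = -946)
Add(Mul(Add(r, 849), Add(Pow(Add(j, Add(0, -4)), 2), 1029)), Mul(-1, -3753)) = Add(Mul(Add(-946, 849), Add(Pow(Add(25, Add(0, -4)), 2), 1029)), Mul(-1, -3753)) = Add(Mul(-97, Add(Pow(Add(25, -4), 2), 1029)), 3753) = Add(Mul(-97, Add(Pow(21, 2), 1029)), 3753) = Add(Mul(-97, Add(441, 1029)), 3753) = Add(Mul(-97, 1470), 3753) = Add(-142590, 3753) = -138837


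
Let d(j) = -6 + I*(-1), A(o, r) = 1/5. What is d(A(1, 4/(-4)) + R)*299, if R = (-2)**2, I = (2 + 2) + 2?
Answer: -3588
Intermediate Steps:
I = 6 (I = 4 + 2 = 6)
A(o, r) = 1/5
R = 4
d(j) = -12 (d(j) = -6 + 6*(-1) = -6 - 6 = -12)
d(A(1, 4/(-4)) + R)*299 = -12*299 = -3588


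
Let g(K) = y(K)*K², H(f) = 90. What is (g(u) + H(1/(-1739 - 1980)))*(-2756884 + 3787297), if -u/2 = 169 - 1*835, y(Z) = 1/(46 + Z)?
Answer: 977987647386/689 ≈ 1.4194e+9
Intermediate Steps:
u = 1332 (u = -2*(169 - 1*835) = -2*(169 - 835) = -2*(-666) = 1332)
g(K) = K²/(46 + K)
(g(u) + H(1/(-1739 - 1980)))*(-2756884 + 3787297) = (1332²/(46 + 1332) + 90)*(-2756884 + 3787297) = (1774224/1378 + 90)*1030413 = (1774224*(1/1378) + 90)*1030413 = (887112/689 + 90)*1030413 = (949122/689)*1030413 = 977987647386/689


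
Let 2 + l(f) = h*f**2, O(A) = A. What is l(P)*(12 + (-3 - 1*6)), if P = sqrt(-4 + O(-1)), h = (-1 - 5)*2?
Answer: 174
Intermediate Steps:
h = -12 (h = -6*2 = -12)
P = I*sqrt(5) (P = sqrt(-4 - 1) = sqrt(-5) = I*sqrt(5) ≈ 2.2361*I)
l(f) = -2 - 12*f**2
l(P)*(12 + (-3 - 1*6)) = (-2 - 12*(I*sqrt(5))**2)*(12 + (-3 - 1*6)) = (-2 - 12*(-5))*(12 + (-3 - 6)) = (-2 + 60)*(12 - 9) = 58*3 = 174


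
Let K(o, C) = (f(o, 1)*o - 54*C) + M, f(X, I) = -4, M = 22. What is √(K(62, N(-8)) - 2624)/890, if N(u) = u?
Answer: I*√2418/890 ≈ 0.055251*I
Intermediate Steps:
K(o, C) = 22 - 54*C - 4*o (K(o, C) = (-4*o - 54*C) + 22 = (-54*C - 4*o) + 22 = 22 - 54*C - 4*o)
√(K(62, N(-8)) - 2624)/890 = √((22 - 54*(-8) - 4*62) - 2624)/890 = √((22 + 432 - 248) - 2624)*(1/890) = √(206 - 2624)*(1/890) = √(-2418)*(1/890) = (I*√2418)*(1/890) = I*√2418/890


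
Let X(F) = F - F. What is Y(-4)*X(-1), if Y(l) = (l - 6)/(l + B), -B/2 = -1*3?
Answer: 0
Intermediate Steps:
B = 6 (B = -(-2)*3 = -2*(-3) = 6)
X(F) = 0
Y(l) = (-6 + l)/(6 + l) (Y(l) = (l - 6)/(l + 6) = (-6 + l)/(6 + l))
Y(-4)*X(-1) = ((-6 - 4)/(6 - 4))*0 = (-10/2)*0 = ((1/2)*(-10))*0 = -5*0 = 0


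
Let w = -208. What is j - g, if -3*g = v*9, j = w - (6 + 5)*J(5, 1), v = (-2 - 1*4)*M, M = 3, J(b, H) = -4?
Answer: -218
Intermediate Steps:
v = -18 (v = (-2 - 1*4)*3 = (-2 - 4)*3 = -6*3 = -18)
j = -164 (j = -208 - (6 + 5)*(-4) = -208 - 11*(-4) = -208 - 1*(-44) = -208 + 44 = -164)
g = 54 (g = -(-6)*9 = -1/3*(-162) = 54)
j - g = -164 - 1*54 = -164 - 54 = -218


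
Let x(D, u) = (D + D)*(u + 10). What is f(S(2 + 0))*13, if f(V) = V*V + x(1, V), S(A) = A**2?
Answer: 572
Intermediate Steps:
x(D, u) = 2*D*(10 + u) (x(D, u) = (2*D)*(10 + u) = 2*D*(10 + u))
f(V) = 20 + V**2 + 2*V (f(V) = V*V + 2*1*(10 + V) = V**2 + (20 + 2*V) = 20 + V**2 + 2*V)
f(S(2 + 0))*13 = (20 + ((2 + 0)**2)**2 + 2*(2 + 0)**2)*13 = (20 + (2**2)**2 + 2*2**2)*13 = (20 + 4**2 + 2*4)*13 = (20 + 16 + 8)*13 = 44*13 = 572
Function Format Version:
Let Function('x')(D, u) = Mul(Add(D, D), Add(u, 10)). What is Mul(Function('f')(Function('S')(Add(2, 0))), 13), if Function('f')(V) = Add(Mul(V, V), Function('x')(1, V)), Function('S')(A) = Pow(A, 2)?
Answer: 572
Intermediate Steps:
Function('x')(D, u) = Mul(2, D, Add(10, u)) (Function('x')(D, u) = Mul(Mul(2, D), Add(10, u)) = Mul(2, D, Add(10, u)))
Function('f')(V) = Add(20, Pow(V, 2), Mul(2, V)) (Function('f')(V) = Add(Mul(V, V), Mul(2, 1, Add(10, V))) = Add(Pow(V, 2), Add(20, Mul(2, V))) = Add(20, Pow(V, 2), Mul(2, V)))
Mul(Function('f')(Function('S')(Add(2, 0))), 13) = Mul(Add(20, Pow(Pow(Add(2, 0), 2), 2), Mul(2, Pow(Add(2, 0), 2))), 13) = Mul(Add(20, Pow(Pow(2, 2), 2), Mul(2, Pow(2, 2))), 13) = Mul(Add(20, Pow(4, 2), Mul(2, 4)), 13) = Mul(Add(20, 16, 8), 13) = Mul(44, 13) = 572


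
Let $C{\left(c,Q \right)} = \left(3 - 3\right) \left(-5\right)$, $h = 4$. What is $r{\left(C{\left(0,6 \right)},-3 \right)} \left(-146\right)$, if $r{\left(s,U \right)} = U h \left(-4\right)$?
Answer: $-7008$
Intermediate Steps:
$C{\left(c,Q \right)} = 0$ ($C{\left(c,Q \right)} = 0 \left(-5\right) = 0$)
$r{\left(s,U \right)} = - 16 U$ ($r{\left(s,U \right)} = U 4 \left(-4\right) = 4 U \left(-4\right) = - 16 U$)
$r{\left(C{\left(0,6 \right)},-3 \right)} \left(-146\right) = \left(-16\right) \left(-3\right) \left(-146\right) = 48 \left(-146\right) = -7008$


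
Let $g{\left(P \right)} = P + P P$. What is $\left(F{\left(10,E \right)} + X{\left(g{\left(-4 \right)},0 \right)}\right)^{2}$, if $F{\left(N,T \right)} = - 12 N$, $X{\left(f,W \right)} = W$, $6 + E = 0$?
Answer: $14400$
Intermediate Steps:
$E = -6$ ($E = -6 + 0 = -6$)
$g{\left(P \right)} = P + P^{2}$
$\left(F{\left(10,E \right)} + X{\left(g{\left(-4 \right)},0 \right)}\right)^{2} = \left(\left(-12\right) 10 + 0\right)^{2} = \left(-120 + 0\right)^{2} = \left(-120\right)^{2} = 14400$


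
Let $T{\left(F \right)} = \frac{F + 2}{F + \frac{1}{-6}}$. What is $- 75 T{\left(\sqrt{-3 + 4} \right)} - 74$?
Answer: $-344$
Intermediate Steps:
$T{\left(F \right)} = \frac{2 + F}{- \frac{1}{6} + F}$ ($T{\left(F \right)} = \frac{2 + F}{F - \frac{1}{6}} = \frac{2 + F}{- \frac{1}{6} + F}$)
$- 75 T{\left(\sqrt{-3 + 4} \right)} - 74 = - 75 \frac{6 \left(2 + \sqrt{-3 + 4}\right)}{-1 + 6 \sqrt{-3 + 4}} - 74 = - 75 \frac{6 \left(2 + \sqrt{1}\right)}{-1 + 6 \sqrt{1}} - 74 = - 75 \frac{6 \left(2 + 1\right)}{-1 + 6 \cdot 1} - 74 = - 75 \cdot 6 \frac{1}{-1 + 6} \cdot 3 - 74 = - 75 \cdot 6 \cdot \frac{1}{5} \cdot 3 - 74 = \left(-75\right) \frac{18}{5} - 74 = -270 - 74 = -344$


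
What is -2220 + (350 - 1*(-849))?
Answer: -1021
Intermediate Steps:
-2220 + (350 - 1*(-849)) = -2220 + (350 + 849) = -2220 + 1199 = -1021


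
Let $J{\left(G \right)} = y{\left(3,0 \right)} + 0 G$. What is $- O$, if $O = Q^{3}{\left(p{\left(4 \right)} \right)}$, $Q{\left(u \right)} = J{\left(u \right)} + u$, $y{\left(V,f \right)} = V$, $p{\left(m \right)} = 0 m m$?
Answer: $-27$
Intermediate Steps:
$p{\left(m \right)} = 0$ ($p{\left(m \right)} = 0 m = 0$)
$J{\left(G \right)} = 3$ ($J{\left(G \right)} = 3 + 0 G = 3 + 0 = 3$)
$Q{\left(u \right)} = 3 + u$
$O = 27$ ($O = \left(3 + 0\right)^{3} = 3^{3} = 27$)
$- O = \left(-1\right) 27 = -27$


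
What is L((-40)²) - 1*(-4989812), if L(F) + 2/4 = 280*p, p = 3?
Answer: 9981303/2 ≈ 4.9906e+6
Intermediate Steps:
L(F) = 1679/2 (L(F) = -½ + 280*3 = -½ + 840 = 1679/2)
L((-40)²) - 1*(-4989812) = 1679/2 - 1*(-4989812) = 1679/2 + 4989812 = 9981303/2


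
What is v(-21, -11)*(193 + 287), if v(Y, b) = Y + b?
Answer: -15360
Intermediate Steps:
v(-21, -11)*(193 + 287) = (-21 - 11)*(193 + 287) = -32*480 = -15360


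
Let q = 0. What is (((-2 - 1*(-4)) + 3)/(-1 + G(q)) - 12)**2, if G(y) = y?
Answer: 289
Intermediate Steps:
(((-2 - 1*(-4)) + 3)/(-1 + G(q)) - 12)**2 = (((-2 - 1*(-4)) + 3)/(-1 + 0) - 12)**2 = (((-2 + 4) + 3)/(-1) - 12)**2 = ((2 + 3)*(-1) - 12)**2 = (5*(-1) - 12)**2 = (-5 - 12)**2 = (-17)**2 = 289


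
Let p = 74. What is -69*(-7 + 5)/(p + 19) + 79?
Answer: 2495/31 ≈ 80.484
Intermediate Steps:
-69*(-7 + 5)/(p + 19) + 79 = -69*(-7 + 5)/(74 + 19) + 79 = -(-138)/93 + 79 = -69*(-2/93) + 79 = 46/31 + 79 = 2495/31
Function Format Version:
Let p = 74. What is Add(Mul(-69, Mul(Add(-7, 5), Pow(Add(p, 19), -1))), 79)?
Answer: Rational(2495, 31) ≈ 80.484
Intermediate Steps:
Add(Mul(-69, Mul(Add(-7, 5), Pow(Add(p, 19), -1))), 79) = Add(Mul(-69, Mul(Add(-7, 5), Pow(Add(74, 19), -1))), 79) = Add(Mul(-69, Mul(-2, Pow(93, -1))), 79) = Add(Mul(-69, Mul(-2, Rational(1, 93))), 79) = Add(Mul(-69, Rational(-2, 93)), 79) = Add(Rational(46, 31), 79) = Rational(2495, 31)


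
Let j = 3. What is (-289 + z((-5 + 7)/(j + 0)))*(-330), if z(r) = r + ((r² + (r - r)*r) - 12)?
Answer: 296890/3 ≈ 98963.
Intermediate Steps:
z(r) = -12 + r + r² (z(r) = r + ((r² + 0*r) - 12) = r + ((r² + 0) - 12) = r + (r² - 12) = r + (-12 + r²) = -12 + r + r²)
(-289 + z((-5 + 7)/(j + 0)))*(-330) = (-289 + (-12 + (-5 + 7)/(3 + 0) + ((-5 + 7)/(3 + 0))²))*(-330) = (-289 + (-12 + 2/3 + (2/3)²))*(-330) = (-289 + (-12 + 2*(⅓) + (2*(⅓))²))*(-330) = (-289 + (-12 + ⅔ + (⅔)²))*(-330) = (-289 + (-12 + ⅔ + 4/9))*(-330) = (-289 - 98/9)*(-330) = -2699/9*(-330) = 296890/3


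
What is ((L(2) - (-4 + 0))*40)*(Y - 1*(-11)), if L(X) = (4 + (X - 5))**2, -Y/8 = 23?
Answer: -34600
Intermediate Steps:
Y = -184 (Y = -8*23 = -184)
L(X) = (-1 + X)**2 (L(X) = (4 + (-5 + X))**2 = (-1 + X)**2)
((L(2) - (-4 + 0))*40)*(Y - 1*(-11)) = (((-1 + 2)**2 - (-4 + 0))*40)*(-184 - 1*(-11)) = ((1**2 - 1*(-4))*40)*(-184 + 11) = ((1 + 4)*40)*(-173) = (5*40)*(-173) = 200*(-173) = -34600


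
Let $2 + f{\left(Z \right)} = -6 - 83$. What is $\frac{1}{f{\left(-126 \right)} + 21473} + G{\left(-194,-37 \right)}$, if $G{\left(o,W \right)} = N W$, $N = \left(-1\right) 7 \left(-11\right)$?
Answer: $- \frac{60917317}{21382} \approx -2849.0$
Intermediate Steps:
$f{\left(Z \right)} = -91$ ($f{\left(Z \right)} = -2 - 89 = -91$)
$N = 77$ ($N = \left(-7\right) \left(-11\right) = 77$)
$G{\left(o,W \right)} = 77 W$
$\frac{1}{f{\left(-126 \right)} + 21473} + G{\left(-194,-37 \right)} = \frac{1}{-91 + 21473} + 77 \left(-37\right) = \frac{1}{21382} - 2849 = - \frac{60917317}{21382}$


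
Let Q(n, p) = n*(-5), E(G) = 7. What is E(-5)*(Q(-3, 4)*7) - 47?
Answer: 688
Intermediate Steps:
Q(n, p) = -5*n
E(-5)*(Q(-3, 4)*7) - 47 = 7*(-5*(-3)*7) - 47 = 7*(15*7) - 47 = 7*105 - 47 = 735 - 47 = 688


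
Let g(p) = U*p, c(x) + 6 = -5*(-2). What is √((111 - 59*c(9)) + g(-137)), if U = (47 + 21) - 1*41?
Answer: 4*I*√239 ≈ 61.839*I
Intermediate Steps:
c(x) = 4 (c(x) = -6 - 5*(-2) = -6 + 10 = 4)
U = 27 (U = 68 - 41 = 27)
g(p) = 27*p
√((111 - 59*c(9)) + g(-137)) = √((111 - 59*4) + 27*(-137)) = √((111 - 236) - 3699) = √(-125 - 3699) = √(-3824) = 4*I*√239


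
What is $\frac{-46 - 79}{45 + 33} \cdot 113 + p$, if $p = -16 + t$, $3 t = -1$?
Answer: $- \frac{5133}{26} \approx -197.42$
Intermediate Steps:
$t = - \frac{1}{3}$ ($t = \frac{1}{3} \left(-1\right) = - \frac{1}{3} \approx -0.33333$)
$p = - \frac{49}{3}$ ($p = -16 - \frac{1}{3} = - \frac{49}{3} \approx -16.333$)
$\frac{-46 - 79}{45 + 33} \cdot 113 + p = \frac{-46 - 79}{45 + 33} \cdot 113 - \frac{49}{3} = - \frac{125}{78} \cdot 113 - \frac{49}{3} = \left(-125\right) \frac{1}{78} \cdot 113 - \frac{49}{3} = \left(- \frac{125}{78}\right) 113 - \frac{49}{3} = - \frac{14125}{78} - \frac{49}{3} = - \frac{5133}{26}$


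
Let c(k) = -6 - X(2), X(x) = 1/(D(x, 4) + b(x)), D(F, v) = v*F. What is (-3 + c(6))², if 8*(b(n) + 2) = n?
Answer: 52441/625 ≈ 83.906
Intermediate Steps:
D(F, v) = F*v
b(n) = -2 + n/8
X(x) = 1/(-2 + 33*x/8) (X(x) = 1/(x*4 + (-2 + x/8)) = 1/(4*x + (-2 + x/8)) = 1/(-2 + 33*x/8))
c(k) = -154/25 (c(k) = -6 - 8/(-16 + 33*2) = -6 - 8/(-16 + 66) = -6 - 8/50 = -6 - 1*4/25 = -6 - 4/25 = -154/25)
(-3 + c(6))² = (-3 - 154/25)² = (-229/25)² = 52441/625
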